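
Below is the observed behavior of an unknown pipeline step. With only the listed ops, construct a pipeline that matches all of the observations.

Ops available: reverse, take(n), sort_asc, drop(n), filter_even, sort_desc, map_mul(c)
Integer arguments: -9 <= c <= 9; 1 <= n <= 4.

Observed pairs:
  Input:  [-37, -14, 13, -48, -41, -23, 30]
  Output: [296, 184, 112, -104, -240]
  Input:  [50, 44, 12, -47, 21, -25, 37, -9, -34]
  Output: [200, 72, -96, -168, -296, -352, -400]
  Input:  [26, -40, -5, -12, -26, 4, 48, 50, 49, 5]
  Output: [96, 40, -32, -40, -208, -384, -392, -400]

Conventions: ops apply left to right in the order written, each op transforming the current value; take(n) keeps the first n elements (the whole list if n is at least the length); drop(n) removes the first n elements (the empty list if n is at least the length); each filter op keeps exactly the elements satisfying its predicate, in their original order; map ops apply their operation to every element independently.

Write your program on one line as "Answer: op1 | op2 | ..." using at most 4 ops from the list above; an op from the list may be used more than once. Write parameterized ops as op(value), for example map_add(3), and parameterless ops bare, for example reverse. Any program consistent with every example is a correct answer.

sort_asc | map_mul(-8) | drop(2)

Check, running the answer program on each example:
  [-37, -14, 13, -48, -41, -23, 30] -> [-48, -41, -37, -23, -14, 13, 30] -> [384, 328, 296, 184, 112, -104, -240] -> [296, 184, 112, -104, -240]
  [50, 44, 12, -47, 21, -25, 37, -9, -34] -> [-47, -34, -25, -9, 12, 21, 37, 44, 50] -> [376, 272, 200, 72, -96, -168, -296, -352, -400] -> [200, 72, -96, -168, -296, -352, -400]
  [26, -40, -5, -12, -26, 4, 48, 50, 49, 5] -> [-40, -26, -12, -5, 4, 5, 26, 48, 49, 50] -> [320, 208, 96, 40, -32, -40, -208, -384, -392, -400] -> [96, 40, -32, -40, -208, -384, -392, -400]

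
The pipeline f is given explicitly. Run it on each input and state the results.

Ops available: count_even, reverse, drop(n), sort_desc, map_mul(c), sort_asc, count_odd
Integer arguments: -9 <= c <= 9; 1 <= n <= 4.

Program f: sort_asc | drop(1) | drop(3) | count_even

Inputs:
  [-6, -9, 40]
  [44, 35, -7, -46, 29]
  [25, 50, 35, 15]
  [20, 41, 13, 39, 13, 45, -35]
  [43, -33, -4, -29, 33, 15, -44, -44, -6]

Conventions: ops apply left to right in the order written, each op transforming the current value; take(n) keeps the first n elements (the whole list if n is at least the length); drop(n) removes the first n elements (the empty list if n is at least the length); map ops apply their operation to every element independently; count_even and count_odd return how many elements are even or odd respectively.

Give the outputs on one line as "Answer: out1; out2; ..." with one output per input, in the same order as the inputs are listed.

0; 1; 0; 0; 2

Execution, op by op:
  [-6, -9, 40] -> [-9, -6, 40] -> [-6, 40] -> [] -> 0
  [44, 35, -7, -46, 29] -> [-46, -7, 29, 35, 44] -> [-7, 29, 35, 44] -> [44] -> 1
  [25, 50, 35, 15] -> [15, 25, 35, 50] -> [25, 35, 50] -> [] -> 0
  [20, 41, 13, 39, 13, 45, -35] -> [-35, 13, 13, 20, 39, 41, 45] -> [13, 13, 20, 39, 41, 45] -> [39, 41, 45] -> 0
  [43, -33, -4, -29, 33, 15, -44, -44, -6] -> [-44, -44, -33, -29, -6, -4, 15, 33, 43] -> [-44, -33, -29, -6, -4, 15, 33, 43] -> [-6, -4, 15, 33, 43] -> 2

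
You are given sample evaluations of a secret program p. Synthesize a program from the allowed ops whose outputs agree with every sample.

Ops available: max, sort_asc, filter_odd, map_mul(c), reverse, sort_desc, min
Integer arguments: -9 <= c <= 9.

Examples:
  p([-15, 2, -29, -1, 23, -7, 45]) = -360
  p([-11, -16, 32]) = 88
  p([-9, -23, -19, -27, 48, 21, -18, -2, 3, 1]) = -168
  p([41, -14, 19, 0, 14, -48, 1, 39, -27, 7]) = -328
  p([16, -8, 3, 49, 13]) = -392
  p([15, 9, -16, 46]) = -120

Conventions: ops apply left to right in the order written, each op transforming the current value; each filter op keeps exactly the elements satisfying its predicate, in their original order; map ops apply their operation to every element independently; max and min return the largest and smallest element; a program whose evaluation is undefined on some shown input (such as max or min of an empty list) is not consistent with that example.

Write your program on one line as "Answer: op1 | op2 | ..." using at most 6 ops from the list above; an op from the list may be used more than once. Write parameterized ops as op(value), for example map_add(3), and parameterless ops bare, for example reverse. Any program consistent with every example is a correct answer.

filter_odd | map_mul(-8) | sort_desc | reverse | min

Check, running the answer program on each example:
  [-15, 2, -29, -1, 23, -7, 45] -> [-15, -29, -1, 23, -7, 45] -> [120, 232, 8, -184, 56, -360] -> [232, 120, 56, 8, -184, -360] -> [-360, -184, 8, 56, 120, 232] -> -360
  [-11, -16, 32] -> [-11] -> [88] -> [88] -> [88] -> 88
  [-9, -23, -19, -27, 48, 21, -18, -2, 3, 1] -> [-9, -23, -19, -27, 21, 3, 1] -> [72, 184, 152, 216, -168, -24, -8] -> [216, 184, 152, 72, -8, -24, -168] -> [-168, -24, -8, 72, 152, 184, 216] -> -168
  [41, -14, 19, 0, 14, -48, 1, 39, -27, 7] -> [41, 19, 1, 39, -27, 7] -> [-328, -152, -8, -312, 216, -56] -> [216, -8, -56, -152, -312, -328] -> [-328, -312, -152, -56, -8, 216] -> -328
  [16, -8, 3, 49, 13] -> [3, 49, 13] -> [-24, -392, -104] -> [-24, -104, -392] -> [-392, -104, -24] -> -392
  [15, 9, -16, 46] -> [15, 9] -> [-120, -72] -> [-72, -120] -> [-120, -72] -> -120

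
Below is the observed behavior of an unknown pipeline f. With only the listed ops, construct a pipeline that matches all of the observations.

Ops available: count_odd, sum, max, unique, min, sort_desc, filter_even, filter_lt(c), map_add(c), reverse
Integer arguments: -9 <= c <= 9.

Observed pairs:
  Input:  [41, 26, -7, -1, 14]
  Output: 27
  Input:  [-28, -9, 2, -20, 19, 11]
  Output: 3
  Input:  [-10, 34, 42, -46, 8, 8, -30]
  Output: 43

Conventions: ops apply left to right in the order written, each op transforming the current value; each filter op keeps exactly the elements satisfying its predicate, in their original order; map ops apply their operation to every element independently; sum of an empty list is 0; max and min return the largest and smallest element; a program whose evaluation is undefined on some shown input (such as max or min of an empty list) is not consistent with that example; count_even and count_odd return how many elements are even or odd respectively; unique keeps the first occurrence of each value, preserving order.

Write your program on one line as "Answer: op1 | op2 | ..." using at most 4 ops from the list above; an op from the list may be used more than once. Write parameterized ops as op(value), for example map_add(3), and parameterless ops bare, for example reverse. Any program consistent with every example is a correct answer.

filter_even | map_add(1) | max

Check, running the answer program on each example:
  [41, 26, -7, -1, 14] -> [26, 14] -> [27, 15] -> 27
  [-28, -9, 2, -20, 19, 11] -> [-28, 2, -20] -> [-27, 3, -19] -> 3
  [-10, 34, 42, -46, 8, 8, -30] -> [-10, 34, 42, -46, 8, 8, -30] -> [-9, 35, 43, -45, 9, 9, -29] -> 43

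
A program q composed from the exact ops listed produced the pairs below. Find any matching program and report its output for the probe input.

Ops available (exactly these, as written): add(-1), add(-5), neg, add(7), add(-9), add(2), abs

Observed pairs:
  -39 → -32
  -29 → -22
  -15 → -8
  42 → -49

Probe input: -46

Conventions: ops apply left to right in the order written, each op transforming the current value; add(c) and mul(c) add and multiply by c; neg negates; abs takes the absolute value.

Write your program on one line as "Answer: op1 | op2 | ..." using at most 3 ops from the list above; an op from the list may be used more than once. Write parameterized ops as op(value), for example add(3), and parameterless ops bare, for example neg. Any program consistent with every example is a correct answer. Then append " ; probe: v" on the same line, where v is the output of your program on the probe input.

add(7) | abs | neg ; probe: -39

Check, running the answer program on each example:
  -39 -> -32 -> 32 -> -32
  -29 -> -22 -> 22 -> -22
  -15 -> -8 -> 8 -> -8
  42 -> 49 -> 49 -> -49
  probe: -46 -> -39 -> 39 -> -39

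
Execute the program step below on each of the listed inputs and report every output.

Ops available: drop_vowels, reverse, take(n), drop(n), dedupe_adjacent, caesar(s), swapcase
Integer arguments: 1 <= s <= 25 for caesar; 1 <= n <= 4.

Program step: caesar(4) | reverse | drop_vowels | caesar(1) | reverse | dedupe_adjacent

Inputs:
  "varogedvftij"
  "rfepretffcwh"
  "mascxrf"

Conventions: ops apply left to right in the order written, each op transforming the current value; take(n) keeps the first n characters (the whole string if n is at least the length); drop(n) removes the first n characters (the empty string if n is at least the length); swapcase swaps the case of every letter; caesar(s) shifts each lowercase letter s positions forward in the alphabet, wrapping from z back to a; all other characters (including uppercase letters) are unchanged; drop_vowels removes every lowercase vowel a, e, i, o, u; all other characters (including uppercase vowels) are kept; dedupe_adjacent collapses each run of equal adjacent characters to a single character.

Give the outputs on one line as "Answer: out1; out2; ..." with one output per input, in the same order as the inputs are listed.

Execution, op by op:
  "varogedvftij" -> "zevskihzjxmn" -> "nmxjzhiksvez" -> "nmxjzhksvz" -> "onykailtwa" -> "awtliakyno" -> "awtliakyno"
  "rfepretffcwh" -> "vjitvixjjgal" -> "lagjjxivtijv" -> "lgjjxvtjv" -> "mhkkywukw" -> "wkuwykkhm" -> "wkuwykhm"
  "mascxrf" -> "qewgbvj" -> "jvbgweq" -> "jvbgwq" -> "kwchxr" -> "rxhcwk" -> "rxhcwk"

"awtliakyno"; "wkuwykhm"; "rxhcwk"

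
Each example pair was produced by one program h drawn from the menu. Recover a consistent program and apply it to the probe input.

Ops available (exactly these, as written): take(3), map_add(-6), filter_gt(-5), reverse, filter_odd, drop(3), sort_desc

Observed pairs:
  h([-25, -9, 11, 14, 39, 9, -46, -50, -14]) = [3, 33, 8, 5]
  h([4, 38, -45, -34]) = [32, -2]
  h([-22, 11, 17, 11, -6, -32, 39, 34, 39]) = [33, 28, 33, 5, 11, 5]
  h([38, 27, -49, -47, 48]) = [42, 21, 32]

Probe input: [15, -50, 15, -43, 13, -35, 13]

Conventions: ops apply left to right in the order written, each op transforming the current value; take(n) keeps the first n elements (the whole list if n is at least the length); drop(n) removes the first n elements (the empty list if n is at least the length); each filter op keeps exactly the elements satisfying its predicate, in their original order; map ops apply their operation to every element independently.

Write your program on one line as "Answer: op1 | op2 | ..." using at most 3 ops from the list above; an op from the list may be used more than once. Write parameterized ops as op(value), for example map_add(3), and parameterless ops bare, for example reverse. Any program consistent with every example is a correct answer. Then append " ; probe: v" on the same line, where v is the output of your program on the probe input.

map_add(-6) | reverse | filter_gt(-5) ; probe: [7, 7, 9, 9]

Check, running the answer program on each example:
  [-25, -9, 11, 14, 39, 9, -46, -50, -14] -> [-31, -15, 5, 8, 33, 3, -52, -56, -20] -> [-20, -56, -52, 3, 33, 8, 5, -15, -31] -> [3, 33, 8, 5]
  [4, 38, -45, -34] -> [-2, 32, -51, -40] -> [-40, -51, 32, -2] -> [32, -2]
  [-22, 11, 17, 11, -6, -32, 39, 34, 39] -> [-28, 5, 11, 5, -12, -38, 33, 28, 33] -> [33, 28, 33, -38, -12, 5, 11, 5, -28] -> [33, 28, 33, 5, 11, 5]
  [38, 27, -49, -47, 48] -> [32, 21, -55, -53, 42] -> [42, -53, -55, 21, 32] -> [42, 21, 32]
  probe: [15, -50, 15, -43, 13, -35, 13] -> [9, -56, 9, -49, 7, -41, 7] -> [7, -41, 7, -49, 9, -56, 9] -> [7, 7, 9, 9]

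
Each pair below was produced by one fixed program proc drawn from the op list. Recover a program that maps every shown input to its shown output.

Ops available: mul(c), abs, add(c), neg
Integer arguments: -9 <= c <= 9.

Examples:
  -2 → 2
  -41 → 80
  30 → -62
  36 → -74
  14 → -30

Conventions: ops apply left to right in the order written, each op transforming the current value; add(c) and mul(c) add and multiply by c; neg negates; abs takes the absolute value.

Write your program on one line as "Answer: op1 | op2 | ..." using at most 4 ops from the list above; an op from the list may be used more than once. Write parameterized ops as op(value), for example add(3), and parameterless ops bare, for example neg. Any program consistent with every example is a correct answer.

mul(-2) | neg | add(2) | neg

Check, running the answer program on each example:
  -2 -> 4 -> -4 -> -2 -> 2
  -41 -> 82 -> -82 -> -80 -> 80
  30 -> -60 -> 60 -> 62 -> -62
  36 -> -72 -> 72 -> 74 -> -74
  14 -> -28 -> 28 -> 30 -> -30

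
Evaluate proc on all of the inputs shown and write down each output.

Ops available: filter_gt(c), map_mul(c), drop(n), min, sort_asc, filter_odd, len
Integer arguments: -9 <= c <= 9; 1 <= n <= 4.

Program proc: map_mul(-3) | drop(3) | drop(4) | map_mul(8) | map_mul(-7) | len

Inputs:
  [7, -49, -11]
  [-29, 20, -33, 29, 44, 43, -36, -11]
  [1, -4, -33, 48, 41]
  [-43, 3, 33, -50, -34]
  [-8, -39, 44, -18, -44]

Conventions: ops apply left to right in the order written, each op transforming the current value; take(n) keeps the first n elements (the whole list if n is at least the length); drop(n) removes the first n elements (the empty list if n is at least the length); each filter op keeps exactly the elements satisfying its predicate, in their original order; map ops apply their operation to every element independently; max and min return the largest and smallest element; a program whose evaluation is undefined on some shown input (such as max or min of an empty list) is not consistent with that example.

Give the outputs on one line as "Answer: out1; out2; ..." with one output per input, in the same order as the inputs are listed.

0; 1; 0; 0; 0

Execution, op by op:
  [7, -49, -11] -> [-21, 147, 33] -> [] -> [] -> [] -> [] -> 0
  [-29, 20, -33, 29, 44, 43, -36, -11] -> [87, -60, 99, -87, -132, -129, 108, 33] -> [-87, -132, -129, 108, 33] -> [33] -> [264] -> [-1848] -> 1
  [1, -4, -33, 48, 41] -> [-3, 12, 99, -144, -123] -> [-144, -123] -> [] -> [] -> [] -> 0
  [-43, 3, 33, -50, -34] -> [129, -9, -99, 150, 102] -> [150, 102] -> [] -> [] -> [] -> 0
  [-8, -39, 44, -18, -44] -> [24, 117, -132, 54, 132] -> [54, 132] -> [] -> [] -> [] -> 0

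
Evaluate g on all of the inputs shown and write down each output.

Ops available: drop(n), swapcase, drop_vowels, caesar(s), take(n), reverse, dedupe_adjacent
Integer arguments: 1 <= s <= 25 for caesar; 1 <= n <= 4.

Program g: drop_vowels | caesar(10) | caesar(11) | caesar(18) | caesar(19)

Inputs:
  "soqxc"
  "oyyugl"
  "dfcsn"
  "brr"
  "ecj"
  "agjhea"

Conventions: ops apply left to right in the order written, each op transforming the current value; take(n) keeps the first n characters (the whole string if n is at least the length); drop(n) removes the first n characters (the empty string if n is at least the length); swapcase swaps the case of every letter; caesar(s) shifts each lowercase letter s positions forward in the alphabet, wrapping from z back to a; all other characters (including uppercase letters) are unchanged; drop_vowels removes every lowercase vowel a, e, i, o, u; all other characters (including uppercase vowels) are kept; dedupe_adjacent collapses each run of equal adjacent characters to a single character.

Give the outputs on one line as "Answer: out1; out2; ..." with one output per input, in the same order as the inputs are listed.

"ywdi"; "eemr"; "jliyt"; "hxx"; "ip"; "mpn"

Execution, op by op:
  "soqxc" -> "sqxc" -> "cahm" -> "nlsx" -> "fdkp" -> "ywdi"
  "oyyugl" -> "yygl" -> "iiqv" -> "ttbg" -> "llty" -> "eemr"
  "dfcsn" -> "dfcsn" -> "npmcx" -> "yaxni" -> "qspfa" -> "jliyt"
  "brr" -> "brr" -> "lbb" -> "wmm" -> "oee" -> "hxx"
  "ecj" -> "cj" -> "mt" -> "xe" -> "pw" -> "ip"
  "agjhea" -> "gjh" -> "qtr" -> "bec" -> "twu" -> "mpn"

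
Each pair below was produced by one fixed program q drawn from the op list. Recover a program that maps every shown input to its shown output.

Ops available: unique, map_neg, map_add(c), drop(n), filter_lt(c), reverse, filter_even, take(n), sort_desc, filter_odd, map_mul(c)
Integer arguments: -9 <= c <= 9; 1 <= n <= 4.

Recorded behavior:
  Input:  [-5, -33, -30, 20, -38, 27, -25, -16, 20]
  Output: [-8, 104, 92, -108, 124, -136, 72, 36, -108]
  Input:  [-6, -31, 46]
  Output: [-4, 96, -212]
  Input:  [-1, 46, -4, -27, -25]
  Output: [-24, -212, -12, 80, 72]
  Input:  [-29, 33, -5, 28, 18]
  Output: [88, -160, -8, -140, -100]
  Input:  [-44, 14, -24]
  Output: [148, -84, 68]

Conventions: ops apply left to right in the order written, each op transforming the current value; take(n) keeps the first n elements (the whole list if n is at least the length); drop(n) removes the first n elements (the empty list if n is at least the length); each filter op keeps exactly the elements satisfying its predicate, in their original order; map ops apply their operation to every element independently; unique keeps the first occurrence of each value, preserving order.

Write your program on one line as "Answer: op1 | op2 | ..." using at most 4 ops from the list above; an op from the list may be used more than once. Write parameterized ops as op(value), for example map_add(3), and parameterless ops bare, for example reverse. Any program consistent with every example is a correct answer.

map_add(2) | map_add(5) | map_mul(4) | map_neg

Check, running the answer program on each example:
  [-5, -33, -30, 20, -38, 27, -25, -16, 20] -> [-3, -31, -28, 22, -36, 29, -23, -14, 22] -> [2, -26, -23, 27, -31, 34, -18, -9, 27] -> [8, -104, -92, 108, -124, 136, -72, -36, 108] -> [-8, 104, 92, -108, 124, -136, 72, 36, -108]
  [-6, -31, 46] -> [-4, -29, 48] -> [1, -24, 53] -> [4, -96, 212] -> [-4, 96, -212]
  [-1, 46, -4, -27, -25] -> [1, 48, -2, -25, -23] -> [6, 53, 3, -20, -18] -> [24, 212, 12, -80, -72] -> [-24, -212, -12, 80, 72]
  [-29, 33, -5, 28, 18] -> [-27, 35, -3, 30, 20] -> [-22, 40, 2, 35, 25] -> [-88, 160, 8, 140, 100] -> [88, -160, -8, -140, -100]
  [-44, 14, -24] -> [-42, 16, -22] -> [-37, 21, -17] -> [-148, 84, -68] -> [148, -84, 68]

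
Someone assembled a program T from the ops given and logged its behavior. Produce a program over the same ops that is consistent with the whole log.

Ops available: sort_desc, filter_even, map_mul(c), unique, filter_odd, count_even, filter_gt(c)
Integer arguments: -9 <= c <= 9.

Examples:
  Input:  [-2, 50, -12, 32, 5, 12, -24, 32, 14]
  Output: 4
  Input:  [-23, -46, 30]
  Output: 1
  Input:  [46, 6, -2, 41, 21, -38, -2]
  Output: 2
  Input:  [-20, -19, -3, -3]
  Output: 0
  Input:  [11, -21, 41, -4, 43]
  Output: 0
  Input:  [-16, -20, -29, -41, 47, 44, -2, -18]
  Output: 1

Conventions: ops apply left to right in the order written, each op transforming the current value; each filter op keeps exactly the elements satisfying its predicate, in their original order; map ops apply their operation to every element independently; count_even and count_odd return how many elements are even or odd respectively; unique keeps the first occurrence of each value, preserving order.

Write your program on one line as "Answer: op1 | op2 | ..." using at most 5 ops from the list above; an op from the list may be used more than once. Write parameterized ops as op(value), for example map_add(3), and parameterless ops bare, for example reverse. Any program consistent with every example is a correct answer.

filter_gt(-2) | sort_desc | unique | count_even

Check, running the answer program on each example:
  [-2, 50, -12, 32, 5, 12, -24, 32, 14] -> [50, 32, 5, 12, 32, 14] -> [50, 32, 32, 14, 12, 5] -> [50, 32, 14, 12, 5] -> 4
  [-23, -46, 30] -> [30] -> [30] -> [30] -> 1
  [46, 6, -2, 41, 21, -38, -2] -> [46, 6, 41, 21] -> [46, 41, 21, 6] -> [46, 41, 21, 6] -> 2
  [-20, -19, -3, -3] -> [] -> [] -> [] -> 0
  [11, -21, 41, -4, 43] -> [11, 41, 43] -> [43, 41, 11] -> [43, 41, 11] -> 0
  [-16, -20, -29, -41, 47, 44, -2, -18] -> [47, 44] -> [47, 44] -> [47, 44] -> 1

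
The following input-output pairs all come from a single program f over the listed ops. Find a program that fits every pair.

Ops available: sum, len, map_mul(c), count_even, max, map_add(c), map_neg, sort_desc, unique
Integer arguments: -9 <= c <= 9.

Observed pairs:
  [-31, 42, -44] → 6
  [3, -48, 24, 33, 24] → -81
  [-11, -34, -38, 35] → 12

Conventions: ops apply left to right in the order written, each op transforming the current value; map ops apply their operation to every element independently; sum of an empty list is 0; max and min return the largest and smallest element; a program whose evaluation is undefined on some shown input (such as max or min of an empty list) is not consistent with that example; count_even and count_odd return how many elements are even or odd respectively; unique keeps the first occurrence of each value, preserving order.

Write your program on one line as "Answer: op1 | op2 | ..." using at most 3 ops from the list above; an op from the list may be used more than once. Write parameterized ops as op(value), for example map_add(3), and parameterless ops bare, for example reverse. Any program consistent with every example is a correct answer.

map_add(9) | map_neg | sum

Check, running the answer program on each example:
  [-31, 42, -44] -> [-22, 51, -35] -> [22, -51, 35] -> 6
  [3, -48, 24, 33, 24] -> [12, -39, 33, 42, 33] -> [-12, 39, -33, -42, -33] -> -81
  [-11, -34, -38, 35] -> [-2, -25, -29, 44] -> [2, 25, 29, -44] -> 12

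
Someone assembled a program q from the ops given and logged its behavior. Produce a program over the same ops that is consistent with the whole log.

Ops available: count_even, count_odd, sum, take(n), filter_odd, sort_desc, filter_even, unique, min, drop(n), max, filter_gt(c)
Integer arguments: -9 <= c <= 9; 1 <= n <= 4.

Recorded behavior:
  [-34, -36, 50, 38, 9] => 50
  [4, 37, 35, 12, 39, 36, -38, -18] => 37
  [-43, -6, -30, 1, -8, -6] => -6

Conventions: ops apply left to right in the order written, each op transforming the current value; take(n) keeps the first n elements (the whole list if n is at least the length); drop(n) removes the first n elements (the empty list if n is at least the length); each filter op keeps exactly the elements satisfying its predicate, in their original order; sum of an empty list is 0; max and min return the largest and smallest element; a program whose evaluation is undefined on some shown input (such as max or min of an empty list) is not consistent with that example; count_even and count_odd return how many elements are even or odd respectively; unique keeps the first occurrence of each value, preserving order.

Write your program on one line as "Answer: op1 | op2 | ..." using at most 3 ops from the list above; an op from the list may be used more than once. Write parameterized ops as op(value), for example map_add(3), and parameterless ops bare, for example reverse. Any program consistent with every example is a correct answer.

take(3) | max

Check, running the answer program on each example:
  [-34, -36, 50, 38, 9] -> [-34, -36, 50] -> 50
  [4, 37, 35, 12, 39, 36, -38, -18] -> [4, 37, 35] -> 37
  [-43, -6, -30, 1, -8, -6] -> [-43, -6, -30] -> -6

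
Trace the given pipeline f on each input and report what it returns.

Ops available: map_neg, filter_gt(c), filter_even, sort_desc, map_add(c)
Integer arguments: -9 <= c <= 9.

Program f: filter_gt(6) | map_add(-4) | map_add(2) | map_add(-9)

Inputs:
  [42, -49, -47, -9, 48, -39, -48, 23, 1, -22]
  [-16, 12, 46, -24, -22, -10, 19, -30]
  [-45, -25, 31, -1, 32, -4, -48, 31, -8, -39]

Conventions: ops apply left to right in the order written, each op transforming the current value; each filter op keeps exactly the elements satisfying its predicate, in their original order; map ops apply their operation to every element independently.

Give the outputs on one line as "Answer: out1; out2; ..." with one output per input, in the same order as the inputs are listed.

[31, 37, 12]; [1, 35, 8]; [20, 21, 20]

Execution, op by op:
  [42, -49, -47, -9, 48, -39, -48, 23, 1, -22] -> [42, 48, 23] -> [38, 44, 19] -> [40, 46, 21] -> [31, 37, 12]
  [-16, 12, 46, -24, -22, -10, 19, -30] -> [12, 46, 19] -> [8, 42, 15] -> [10, 44, 17] -> [1, 35, 8]
  [-45, -25, 31, -1, 32, -4, -48, 31, -8, -39] -> [31, 32, 31] -> [27, 28, 27] -> [29, 30, 29] -> [20, 21, 20]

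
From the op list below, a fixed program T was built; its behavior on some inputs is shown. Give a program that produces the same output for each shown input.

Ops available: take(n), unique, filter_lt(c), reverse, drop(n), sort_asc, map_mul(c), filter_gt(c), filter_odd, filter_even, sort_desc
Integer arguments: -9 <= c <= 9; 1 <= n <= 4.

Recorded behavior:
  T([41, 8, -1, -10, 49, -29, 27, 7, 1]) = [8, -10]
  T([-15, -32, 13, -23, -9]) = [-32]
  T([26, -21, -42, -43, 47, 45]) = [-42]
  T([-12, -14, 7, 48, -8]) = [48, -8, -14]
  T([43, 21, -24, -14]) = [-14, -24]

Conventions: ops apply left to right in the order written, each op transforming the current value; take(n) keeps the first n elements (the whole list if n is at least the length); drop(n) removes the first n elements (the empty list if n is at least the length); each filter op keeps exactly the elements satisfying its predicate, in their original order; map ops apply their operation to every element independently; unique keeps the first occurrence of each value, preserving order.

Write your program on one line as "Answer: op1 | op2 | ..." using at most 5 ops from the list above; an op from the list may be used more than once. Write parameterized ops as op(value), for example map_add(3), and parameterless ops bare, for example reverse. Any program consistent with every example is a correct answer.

drop(1) | reverse | filter_even | sort_desc

Check, running the answer program on each example:
  [41, 8, -1, -10, 49, -29, 27, 7, 1] -> [8, -1, -10, 49, -29, 27, 7, 1] -> [1, 7, 27, -29, 49, -10, -1, 8] -> [-10, 8] -> [8, -10]
  [-15, -32, 13, -23, -9] -> [-32, 13, -23, -9] -> [-9, -23, 13, -32] -> [-32] -> [-32]
  [26, -21, -42, -43, 47, 45] -> [-21, -42, -43, 47, 45] -> [45, 47, -43, -42, -21] -> [-42] -> [-42]
  [-12, -14, 7, 48, -8] -> [-14, 7, 48, -8] -> [-8, 48, 7, -14] -> [-8, 48, -14] -> [48, -8, -14]
  [43, 21, -24, -14] -> [21, -24, -14] -> [-14, -24, 21] -> [-14, -24] -> [-14, -24]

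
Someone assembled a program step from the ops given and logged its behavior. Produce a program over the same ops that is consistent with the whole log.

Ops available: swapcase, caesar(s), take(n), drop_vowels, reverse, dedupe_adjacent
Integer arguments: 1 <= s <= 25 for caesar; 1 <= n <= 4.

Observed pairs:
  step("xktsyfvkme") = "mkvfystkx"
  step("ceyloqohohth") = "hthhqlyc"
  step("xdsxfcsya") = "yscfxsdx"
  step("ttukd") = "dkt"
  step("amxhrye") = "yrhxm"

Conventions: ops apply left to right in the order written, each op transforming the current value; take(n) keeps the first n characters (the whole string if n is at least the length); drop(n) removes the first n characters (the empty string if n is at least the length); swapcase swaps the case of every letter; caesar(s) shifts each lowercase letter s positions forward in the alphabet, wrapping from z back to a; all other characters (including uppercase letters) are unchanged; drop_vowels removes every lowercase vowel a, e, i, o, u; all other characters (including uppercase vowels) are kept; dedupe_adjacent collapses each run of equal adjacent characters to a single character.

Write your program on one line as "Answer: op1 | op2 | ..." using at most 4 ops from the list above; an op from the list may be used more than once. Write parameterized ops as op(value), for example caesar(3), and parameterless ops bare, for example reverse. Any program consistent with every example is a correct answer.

reverse | dedupe_adjacent | drop_vowels

Check, running the answer program on each example:
  "xktsyfvkme" -> "emkvfystkx" -> "emkvfystkx" -> "mkvfystkx"
  "ceyloqohohth" -> "hthohoqolyec" -> "hthohoqolyec" -> "hthhqlyc"
  "xdsxfcsya" -> "ayscfxsdx" -> "ayscfxsdx" -> "yscfxsdx"
  "ttukd" -> "dkutt" -> "dkut" -> "dkt"
  "amxhrye" -> "eyrhxma" -> "eyrhxma" -> "yrhxm"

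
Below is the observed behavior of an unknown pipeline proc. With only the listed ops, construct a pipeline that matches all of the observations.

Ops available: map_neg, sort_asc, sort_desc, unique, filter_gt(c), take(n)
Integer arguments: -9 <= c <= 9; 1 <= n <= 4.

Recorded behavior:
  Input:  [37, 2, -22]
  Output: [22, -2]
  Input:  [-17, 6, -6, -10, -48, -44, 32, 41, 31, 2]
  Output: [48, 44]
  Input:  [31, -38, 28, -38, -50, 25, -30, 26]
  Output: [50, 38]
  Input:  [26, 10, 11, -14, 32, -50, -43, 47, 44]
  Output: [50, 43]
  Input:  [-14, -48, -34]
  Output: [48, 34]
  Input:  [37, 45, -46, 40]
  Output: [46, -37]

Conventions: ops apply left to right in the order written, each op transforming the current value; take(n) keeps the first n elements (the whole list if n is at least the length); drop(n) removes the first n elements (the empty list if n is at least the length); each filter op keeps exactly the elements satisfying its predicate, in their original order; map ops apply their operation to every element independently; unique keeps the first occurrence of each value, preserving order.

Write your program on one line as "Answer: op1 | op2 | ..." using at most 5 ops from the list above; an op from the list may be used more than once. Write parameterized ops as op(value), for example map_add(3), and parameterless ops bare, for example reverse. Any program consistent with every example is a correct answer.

unique | map_neg | sort_desc | take(2)

Check, running the answer program on each example:
  [37, 2, -22] -> [37, 2, -22] -> [-37, -2, 22] -> [22, -2, -37] -> [22, -2]
  [-17, 6, -6, -10, -48, -44, 32, 41, 31, 2] -> [-17, 6, -6, -10, -48, -44, 32, 41, 31, 2] -> [17, -6, 6, 10, 48, 44, -32, -41, -31, -2] -> [48, 44, 17, 10, 6, -2, -6, -31, -32, -41] -> [48, 44]
  [31, -38, 28, -38, -50, 25, -30, 26] -> [31, -38, 28, -50, 25, -30, 26] -> [-31, 38, -28, 50, -25, 30, -26] -> [50, 38, 30, -25, -26, -28, -31] -> [50, 38]
  [26, 10, 11, -14, 32, -50, -43, 47, 44] -> [26, 10, 11, -14, 32, -50, -43, 47, 44] -> [-26, -10, -11, 14, -32, 50, 43, -47, -44] -> [50, 43, 14, -10, -11, -26, -32, -44, -47] -> [50, 43]
  [-14, -48, -34] -> [-14, -48, -34] -> [14, 48, 34] -> [48, 34, 14] -> [48, 34]
  [37, 45, -46, 40] -> [37, 45, -46, 40] -> [-37, -45, 46, -40] -> [46, -37, -40, -45] -> [46, -37]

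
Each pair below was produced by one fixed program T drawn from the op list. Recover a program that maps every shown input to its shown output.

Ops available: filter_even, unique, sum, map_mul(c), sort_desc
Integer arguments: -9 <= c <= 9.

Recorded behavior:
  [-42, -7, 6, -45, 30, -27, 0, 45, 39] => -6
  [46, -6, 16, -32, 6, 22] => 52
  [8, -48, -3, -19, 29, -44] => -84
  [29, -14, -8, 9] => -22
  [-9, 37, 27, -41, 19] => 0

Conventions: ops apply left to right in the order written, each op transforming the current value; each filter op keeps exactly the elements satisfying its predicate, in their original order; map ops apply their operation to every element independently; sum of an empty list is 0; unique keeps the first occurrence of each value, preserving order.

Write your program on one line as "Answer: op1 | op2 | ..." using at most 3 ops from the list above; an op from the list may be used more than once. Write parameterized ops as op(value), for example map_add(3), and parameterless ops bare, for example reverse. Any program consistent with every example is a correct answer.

filter_even | sum

Check, running the answer program on each example:
  [-42, -7, 6, -45, 30, -27, 0, 45, 39] -> [-42, 6, 30, 0] -> -6
  [46, -6, 16, -32, 6, 22] -> [46, -6, 16, -32, 6, 22] -> 52
  [8, -48, -3, -19, 29, -44] -> [8, -48, -44] -> -84
  [29, -14, -8, 9] -> [-14, -8] -> -22
  [-9, 37, 27, -41, 19] -> [] -> 0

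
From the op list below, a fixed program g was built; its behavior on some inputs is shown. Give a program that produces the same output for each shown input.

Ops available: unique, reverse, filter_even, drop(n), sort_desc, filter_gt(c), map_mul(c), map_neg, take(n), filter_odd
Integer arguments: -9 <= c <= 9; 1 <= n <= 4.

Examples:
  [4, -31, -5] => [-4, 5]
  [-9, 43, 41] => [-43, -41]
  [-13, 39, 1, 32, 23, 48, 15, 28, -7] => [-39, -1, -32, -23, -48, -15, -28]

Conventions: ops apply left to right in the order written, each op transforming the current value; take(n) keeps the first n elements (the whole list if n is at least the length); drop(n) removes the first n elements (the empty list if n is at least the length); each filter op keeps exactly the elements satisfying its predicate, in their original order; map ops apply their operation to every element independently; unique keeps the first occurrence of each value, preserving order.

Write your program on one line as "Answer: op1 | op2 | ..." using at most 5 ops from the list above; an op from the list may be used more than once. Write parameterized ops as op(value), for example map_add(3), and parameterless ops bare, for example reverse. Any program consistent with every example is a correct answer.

filter_gt(-7) | reverse | map_neg | reverse

Check, running the answer program on each example:
  [4, -31, -5] -> [4, -5] -> [-5, 4] -> [5, -4] -> [-4, 5]
  [-9, 43, 41] -> [43, 41] -> [41, 43] -> [-41, -43] -> [-43, -41]
  [-13, 39, 1, 32, 23, 48, 15, 28, -7] -> [39, 1, 32, 23, 48, 15, 28] -> [28, 15, 48, 23, 32, 1, 39] -> [-28, -15, -48, -23, -32, -1, -39] -> [-39, -1, -32, -23, -48, -15, -28]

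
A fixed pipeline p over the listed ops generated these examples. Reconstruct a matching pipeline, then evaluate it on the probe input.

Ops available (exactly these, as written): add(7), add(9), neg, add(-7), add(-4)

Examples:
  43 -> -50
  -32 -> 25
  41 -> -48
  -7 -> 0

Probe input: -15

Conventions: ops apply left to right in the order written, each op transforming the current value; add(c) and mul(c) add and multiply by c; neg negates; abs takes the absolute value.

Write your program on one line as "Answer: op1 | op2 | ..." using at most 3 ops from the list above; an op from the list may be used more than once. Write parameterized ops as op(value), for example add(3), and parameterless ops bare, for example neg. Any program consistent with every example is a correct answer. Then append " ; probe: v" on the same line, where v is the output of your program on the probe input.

neg | add(-7) ; probe: 8

Check, running the answer program on each example:
  43 -> -43 -> -50
  -32 -> 32 -> 25
  41 -> -41 -> -48
  -7 -> 7 -> 0
  probe: -15 -> 15 -> 8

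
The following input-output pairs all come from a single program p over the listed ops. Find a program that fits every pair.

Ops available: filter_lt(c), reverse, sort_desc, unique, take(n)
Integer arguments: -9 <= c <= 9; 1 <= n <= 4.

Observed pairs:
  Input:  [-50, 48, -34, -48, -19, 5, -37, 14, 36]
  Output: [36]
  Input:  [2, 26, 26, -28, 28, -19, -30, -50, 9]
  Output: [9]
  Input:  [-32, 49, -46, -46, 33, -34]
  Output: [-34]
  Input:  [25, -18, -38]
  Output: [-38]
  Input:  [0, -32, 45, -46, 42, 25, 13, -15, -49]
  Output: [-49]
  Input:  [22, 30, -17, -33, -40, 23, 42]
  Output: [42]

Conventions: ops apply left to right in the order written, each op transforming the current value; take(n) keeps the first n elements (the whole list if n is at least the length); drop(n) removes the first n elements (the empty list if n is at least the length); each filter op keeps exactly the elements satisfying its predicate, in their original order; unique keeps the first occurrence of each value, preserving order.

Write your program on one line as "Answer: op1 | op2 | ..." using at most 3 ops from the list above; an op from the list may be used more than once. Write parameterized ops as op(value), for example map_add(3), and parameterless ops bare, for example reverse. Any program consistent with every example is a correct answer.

unique | reverse | take(1)

Check, running the answer program on each example:
  [-50, 48, -34, -48, -19, 5, -37, 14, 36] -> [-50, 48, -34, -48, -19, 5, -37, 14, 36] -> [36, 14, -37, 5, -19, -48, -34, 48, -50] -> [36]
  [2, 26, 26, -28, 28, -19, -30, -50, 9] -> [2, 26, -28, 28, -19, -30, -50, 9] -> [9, -50, -30, -19, 28, -28, 26, 2] -> [9]
  [-32, 49, -46, -46, 33, -34] -> [-32, 49, -46, 33, -34] -> [-34, 33, -46, 49, -32] -> [-34]
  [25, -18, -38] -> [25, -18, -38] -> [-38, -18, 25] -> [-38]
  [0, -32, 45, -46, 42, 25, 13, -15, -49] -> [0, -32, 45, -46, 42, 25, 13, -15, -49] -> [-49, -15, 13, 25, 42, -46, 45, -32, 0] -> [-49]
  [22, 30, -17, -33, -40, 23, 42] -> [22, 30, -17, -33, -40, 23, 42] -> [42, 23, -40, -33, -17, 30, 22] -> [42]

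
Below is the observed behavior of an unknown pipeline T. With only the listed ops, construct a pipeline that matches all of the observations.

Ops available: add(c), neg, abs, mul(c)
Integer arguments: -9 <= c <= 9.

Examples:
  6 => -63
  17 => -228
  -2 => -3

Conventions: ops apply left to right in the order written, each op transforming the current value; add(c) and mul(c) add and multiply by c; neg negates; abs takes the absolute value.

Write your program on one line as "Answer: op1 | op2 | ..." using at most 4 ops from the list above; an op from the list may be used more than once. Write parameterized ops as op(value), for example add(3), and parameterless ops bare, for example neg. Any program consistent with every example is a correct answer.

mul(5) | abs | add(-9) | mul(-3)

Check, running the answer program on each example:
  6 -> 30 -> 30 -> 21 -> -63
  17 -> 85 -> 85 -> 76 -> -228
  -2 -> -10 -> 10 -> 1 -> -3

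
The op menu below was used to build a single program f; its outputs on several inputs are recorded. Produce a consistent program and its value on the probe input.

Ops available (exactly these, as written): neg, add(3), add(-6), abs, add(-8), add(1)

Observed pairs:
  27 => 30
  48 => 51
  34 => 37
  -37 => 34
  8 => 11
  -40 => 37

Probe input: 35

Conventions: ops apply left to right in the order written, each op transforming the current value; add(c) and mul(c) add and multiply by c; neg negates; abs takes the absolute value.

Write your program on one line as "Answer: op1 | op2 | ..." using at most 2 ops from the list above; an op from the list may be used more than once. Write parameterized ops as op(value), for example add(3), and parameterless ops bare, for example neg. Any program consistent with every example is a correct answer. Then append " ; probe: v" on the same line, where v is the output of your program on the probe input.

add(3) | abs ; probe: 38

Check, running the answer program on each example:
  27 -> 30 -> 30
  48 -> 51 -> 51
  34 -> 37 -> 37
  -37 -> -34 -> 34
  8 -> 11 -> 11
  -40 -> -37 -> 37
  probe: 35 -> 38 -> 38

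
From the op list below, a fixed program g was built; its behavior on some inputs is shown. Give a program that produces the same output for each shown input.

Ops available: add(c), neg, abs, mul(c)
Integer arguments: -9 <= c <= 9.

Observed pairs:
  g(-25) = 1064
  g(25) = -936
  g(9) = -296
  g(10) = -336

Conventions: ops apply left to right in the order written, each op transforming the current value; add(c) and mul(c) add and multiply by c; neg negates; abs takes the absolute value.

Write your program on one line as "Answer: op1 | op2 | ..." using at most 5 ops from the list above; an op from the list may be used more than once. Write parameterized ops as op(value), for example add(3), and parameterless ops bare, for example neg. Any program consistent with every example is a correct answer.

mul(-5) | neg | add(-8) | mul(-8)

Check, running the answer program on each example:
  -25 -> 125 -> -125 -> -133 -> 1064
  25 -> -125 -> 125 -> 117 -> -936
  9 -> -45 -> 45 -> 37 -> -296
  10 -> -50 -> 50 -> 42 -> -336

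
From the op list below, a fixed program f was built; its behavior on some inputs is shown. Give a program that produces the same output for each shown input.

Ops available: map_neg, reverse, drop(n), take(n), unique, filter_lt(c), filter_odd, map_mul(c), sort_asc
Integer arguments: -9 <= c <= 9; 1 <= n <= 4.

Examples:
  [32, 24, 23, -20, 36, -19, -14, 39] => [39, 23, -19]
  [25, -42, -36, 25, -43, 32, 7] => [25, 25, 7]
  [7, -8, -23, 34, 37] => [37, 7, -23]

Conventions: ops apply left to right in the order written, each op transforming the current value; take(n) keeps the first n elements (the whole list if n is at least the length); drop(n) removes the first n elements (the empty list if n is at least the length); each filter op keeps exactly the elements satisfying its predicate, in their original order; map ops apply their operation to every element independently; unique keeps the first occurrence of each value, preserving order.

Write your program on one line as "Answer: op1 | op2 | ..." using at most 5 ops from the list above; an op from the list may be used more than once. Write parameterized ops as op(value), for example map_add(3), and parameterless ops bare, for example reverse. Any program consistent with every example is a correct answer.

sort_asc | reverse | filter_odd | take(3)

Check, running the answer program on each example:
  [32, 24, 23, -20, 36, -19, -14, 39] -> [-20, -19, -14, 23, 24, 32, 36, 39] -> [39, 36, 32, 24, 23, -14, -19, -20] -> [39, 23, -19] -> [39, 23, -19]
  [25, -42, -36, 25, -43, 32, 7] -> [-43, -42, -36, 7, 25, 25, 32] -> [32, 25, 25, 7, -36, -42, -43] -> [25, 25, 7, -43] -> [25, 25, 7]
  [7, -8, -23, 34, 37] -> [-23, -8, 7, 34, 37] -> [37, 34, 7, -8, -23] -> [37, 7, -23] -> [37, 7, -23]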